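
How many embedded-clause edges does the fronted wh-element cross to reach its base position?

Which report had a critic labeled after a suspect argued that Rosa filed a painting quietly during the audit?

0

"which report" originates inside the matrix clause — no clause boundary is crossed.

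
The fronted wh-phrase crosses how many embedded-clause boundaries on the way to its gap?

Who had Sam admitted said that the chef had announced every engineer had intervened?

"who" is extracted from the subject of "said".
Boundaries crossed, outermost first: [Ø] — 1 in total.

1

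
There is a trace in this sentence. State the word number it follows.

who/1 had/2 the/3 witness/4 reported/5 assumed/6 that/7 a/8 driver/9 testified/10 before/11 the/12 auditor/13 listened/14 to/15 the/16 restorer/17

The displaced element is "who" (word 1).
It is linked across 1 clause boundary (Ø).
It functions as the subject of "assumed", so the gap sits immediately after word 5 ("reported").
Base order: The witness had reported that who assumed that a driver testified before the auditor listened to the restorer.

5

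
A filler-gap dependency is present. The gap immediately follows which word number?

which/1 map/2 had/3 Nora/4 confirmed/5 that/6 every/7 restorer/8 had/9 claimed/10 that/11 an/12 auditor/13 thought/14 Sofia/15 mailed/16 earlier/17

The displaced element is "which map" (word 2).
It is linked across 3 clause boundaries (that → that → Ø).
It functions as the direct object of "mailed", so the gap sits immediately after word 16 ("mailed").
Base order: Nora had confirmed that every restorer had claimed that an auditor thought Sofia mailed which map earlier.

16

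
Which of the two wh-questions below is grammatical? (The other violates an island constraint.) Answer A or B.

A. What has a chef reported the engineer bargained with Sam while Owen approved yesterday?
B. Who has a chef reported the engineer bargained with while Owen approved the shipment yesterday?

B

In A, the wh-phrase is extracted from inside an adjunct island (introduced by "while"), which blocks movement.
In B, the extraction path crosses only that-complement boundaries, which are transparent.
So B is grammatical.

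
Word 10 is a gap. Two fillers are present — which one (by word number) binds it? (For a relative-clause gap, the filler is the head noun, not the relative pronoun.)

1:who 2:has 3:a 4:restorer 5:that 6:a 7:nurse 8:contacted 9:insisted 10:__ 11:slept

The marked gap is the subject of "slept".
Its filler is the fronted wh-phrase "who", at word 1.
(The other dependency links word 4 to a gap after word 8.)

1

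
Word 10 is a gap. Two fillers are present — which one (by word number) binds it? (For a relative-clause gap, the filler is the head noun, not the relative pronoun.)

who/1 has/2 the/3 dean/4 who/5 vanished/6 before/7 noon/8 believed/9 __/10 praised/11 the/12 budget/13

1

The marked gap is the subject of "praised".
Its filler is the fronted wh-phrase "who", at word 1.
(The other dependency links word 4 to a gap after word 5.)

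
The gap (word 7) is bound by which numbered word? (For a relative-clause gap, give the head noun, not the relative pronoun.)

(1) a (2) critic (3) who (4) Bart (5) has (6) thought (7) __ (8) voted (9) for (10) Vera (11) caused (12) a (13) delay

The gap at 7 is the subject of "voted", inside a relative clause.
The relative pronoun is "who" (word 3); it is bound by the head noun immediately before it.
Its filler is the head noun "critic", at word 2.

2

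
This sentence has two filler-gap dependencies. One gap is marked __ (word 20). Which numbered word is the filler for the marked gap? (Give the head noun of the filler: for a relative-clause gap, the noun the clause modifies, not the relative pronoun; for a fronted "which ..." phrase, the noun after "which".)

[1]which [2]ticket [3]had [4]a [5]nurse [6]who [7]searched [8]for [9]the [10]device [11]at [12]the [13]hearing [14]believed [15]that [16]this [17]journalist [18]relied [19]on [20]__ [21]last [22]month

The marked gap is the object of the preposition "on" of "relied".
Its filler is the fronted wh-phrase "which ticket", at word 2.
(The other dependency links word 5 to a gap after word 6.)

2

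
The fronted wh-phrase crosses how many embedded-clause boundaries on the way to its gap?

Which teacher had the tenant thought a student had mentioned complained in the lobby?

"which teacher" is extracted from the subject of "complained".
Boundaries crossed, outermost first: [Ø], [Ø] — 2 in total.

2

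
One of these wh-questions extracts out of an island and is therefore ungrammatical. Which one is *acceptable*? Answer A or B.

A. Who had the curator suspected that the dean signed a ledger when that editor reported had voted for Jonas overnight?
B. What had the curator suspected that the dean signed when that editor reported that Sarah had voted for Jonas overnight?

B

In A, the wh-phrase is extracted from inside an adjunct island (introduced by "when"), which blocks movement.
In B, the extraction path crosses only that-complement boundaries, which are transparent.
So B is grammatical.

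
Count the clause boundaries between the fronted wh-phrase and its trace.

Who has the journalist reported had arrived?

"who" is extracted from the subject of "arrived".
Boundaries crossed, outermost first: [Ø] — 1 in total.

1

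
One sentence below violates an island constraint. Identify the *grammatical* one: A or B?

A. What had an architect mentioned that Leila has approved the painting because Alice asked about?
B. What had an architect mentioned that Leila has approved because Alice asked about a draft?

B

In A, the wh-phrase is extracted from inside an adjunct island (introduced by "because"), which blocks movement.
In B, the extraction path crosses only that-complement boundaries, which are transparent.
So B is grammatical.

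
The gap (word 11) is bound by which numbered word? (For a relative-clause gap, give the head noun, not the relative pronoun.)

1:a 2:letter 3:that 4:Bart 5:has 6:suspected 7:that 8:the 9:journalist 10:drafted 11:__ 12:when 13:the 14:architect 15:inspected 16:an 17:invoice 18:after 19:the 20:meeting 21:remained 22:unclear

The gap at 11 is the object of "drafted", inside a relative clause.
The relative pronoun is "that" (word 3); it is bound by the head noun immediately before it.
Its filler is the head noun "letter", at word 2.

2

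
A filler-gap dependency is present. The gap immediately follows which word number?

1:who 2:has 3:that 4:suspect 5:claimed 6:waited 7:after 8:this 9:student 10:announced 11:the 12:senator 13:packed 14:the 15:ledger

5

The displaced element is "who" (word 1).
It is linked across 1 clause boundary (Ø).
It functions as the subject of "waited", so the gap sits immediately after word 5 ("claimed").
Base order: That suspect has claimed who waited after this student announced the senator packed the ledger.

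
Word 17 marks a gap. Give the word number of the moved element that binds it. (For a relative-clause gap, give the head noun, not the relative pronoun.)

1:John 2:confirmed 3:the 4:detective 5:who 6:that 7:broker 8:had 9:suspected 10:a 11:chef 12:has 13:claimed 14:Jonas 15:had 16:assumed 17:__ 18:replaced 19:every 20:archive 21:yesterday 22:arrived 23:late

The gap at 17 is the subject of "replaced", inside a relative clause.
The relative pronoun is "who" (word 5); it is bound by the head noun immediately before it.
Its filler is the head noun "detective", at word 4.

4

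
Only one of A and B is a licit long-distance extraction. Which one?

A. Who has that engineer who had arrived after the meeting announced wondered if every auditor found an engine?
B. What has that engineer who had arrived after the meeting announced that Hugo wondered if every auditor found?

A

In B, the wh-phrase is extracted from inside a wh-island (introduced by "if"), which blocks movement.
In A, the extraction path crosses only that-complement boundaries, which are transparent.
So A is grammatical.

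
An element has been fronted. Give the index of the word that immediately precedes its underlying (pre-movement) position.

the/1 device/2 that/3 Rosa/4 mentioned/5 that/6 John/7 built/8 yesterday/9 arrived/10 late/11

The displaced element is "the device" (word 2).
It is linked across 1 clause boundary (that).
It functions as the direct object of "built", so the gap sits immediately after word 8 ("built").
Base order: Rosa mentioned that John built the device yesterday.

8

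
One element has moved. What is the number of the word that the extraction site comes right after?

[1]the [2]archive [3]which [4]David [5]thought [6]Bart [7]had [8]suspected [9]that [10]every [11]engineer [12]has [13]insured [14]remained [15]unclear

13

The displaced element is "the archive" (word 2).
It is linked across 2 clause boundaries (Ø → that).
It functions as the direct object of "insured", so the gap sits immediately after word 13 ("insured").
Base order: David thought Bart had suspected that every engineer has insured the archive.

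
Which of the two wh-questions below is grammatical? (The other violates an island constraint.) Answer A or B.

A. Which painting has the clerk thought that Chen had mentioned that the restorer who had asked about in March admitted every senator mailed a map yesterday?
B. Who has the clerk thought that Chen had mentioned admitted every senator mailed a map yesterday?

B

In A, the wh-phrase is extracted from inside a complex-NP island (relative clause) (introduced by "who"), which blocks movement.
In B, the extraction path crosses only that-complement boundaries, which are transparent.
So B is grammatical.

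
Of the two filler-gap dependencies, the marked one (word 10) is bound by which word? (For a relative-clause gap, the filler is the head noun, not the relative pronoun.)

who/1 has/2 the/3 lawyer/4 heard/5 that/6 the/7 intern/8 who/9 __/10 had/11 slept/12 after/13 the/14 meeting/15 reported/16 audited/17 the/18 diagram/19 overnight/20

8

The marked gap is inside the relative clause, the subject of "slept".
Its filler is the head noun "intern" (via "who"), at word 8.
(The other dependency links word 1 to a gap after word 16.)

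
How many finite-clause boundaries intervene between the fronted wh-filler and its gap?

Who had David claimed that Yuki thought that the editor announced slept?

"who" is extracted from the subject of "slept".
Boundaries crossed, outermost first: [that], [that], [Ø] — 3 in total.

3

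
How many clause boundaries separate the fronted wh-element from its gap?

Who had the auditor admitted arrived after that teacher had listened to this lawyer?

1

"who" is extracted from the subject of "arrived".
Boundaries crossed, outermost first: [Ø] — 1 in total.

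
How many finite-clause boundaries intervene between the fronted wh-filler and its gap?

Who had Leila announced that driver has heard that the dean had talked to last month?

"who" is extracted from the PP object of "talked".
Boundaries crossed, outermost first: [Ø], [that] — 2 in total.

2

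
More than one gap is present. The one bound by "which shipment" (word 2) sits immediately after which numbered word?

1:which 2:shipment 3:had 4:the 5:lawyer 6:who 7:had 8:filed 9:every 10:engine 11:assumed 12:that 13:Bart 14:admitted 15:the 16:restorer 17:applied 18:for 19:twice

The displaced element is "which shipment" (word 2).
It is linked across 2 clause boundaries (that → Ø).
It functions as the object of the preposition "for" of "applied", so the gap sits immediately after word 18 ("for").
Base order: The lawyer who had filed every engine had assumed that Bart admitted the restorer applied for which shipment twice.

18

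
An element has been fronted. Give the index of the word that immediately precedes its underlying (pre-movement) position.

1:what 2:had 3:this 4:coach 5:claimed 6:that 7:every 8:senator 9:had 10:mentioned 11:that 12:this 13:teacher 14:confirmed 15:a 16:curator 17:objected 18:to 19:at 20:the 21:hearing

18

The displaced element is "what" (word 1).
It is linked across 3 clause boundaries (that → that → Ø).
It functions as the object of the preposition "to" of "objected", so the gap sits immediately after word 18 ("to").
Base order: This coach had claimed that every senator had mentioned that this teacher confirmed a curator objected to what at the hearing.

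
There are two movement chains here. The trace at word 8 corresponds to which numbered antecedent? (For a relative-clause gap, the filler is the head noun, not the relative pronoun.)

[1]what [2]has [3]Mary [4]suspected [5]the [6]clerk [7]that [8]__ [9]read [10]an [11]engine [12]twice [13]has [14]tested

The marked gap is inside the relative clause, the subject of "read".
Its filler is the head noun "clerk" (via "that"), at word 6.
(The other dependency links word 1 to a gap after word 14.)

6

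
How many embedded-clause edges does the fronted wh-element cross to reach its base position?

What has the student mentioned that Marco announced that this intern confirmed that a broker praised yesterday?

"what" is extracted from the object of "praised".
Boundaries crossed, outermost first: [that], [that], [that] — 3 in total.

3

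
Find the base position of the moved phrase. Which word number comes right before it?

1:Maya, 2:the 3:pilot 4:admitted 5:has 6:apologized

4

The displaced element is "Maya" (word 1).
It is linked across 1 clause boundary (Ø).
It functions as the subject of "apologized", so the gap sits immediately after word 4 ("admitted").
Base order: The pilot admitted Maya has apologized.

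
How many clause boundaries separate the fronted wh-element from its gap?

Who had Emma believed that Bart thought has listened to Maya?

"who" is extracted from the subject of "listened".
Boundaries crossed, outermost first: [that], [Ø] — 2 in total.

2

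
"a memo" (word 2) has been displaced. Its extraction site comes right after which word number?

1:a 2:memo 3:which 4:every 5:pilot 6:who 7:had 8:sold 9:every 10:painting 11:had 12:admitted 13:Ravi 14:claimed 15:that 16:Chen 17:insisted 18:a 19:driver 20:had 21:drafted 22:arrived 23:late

The displaced element is "a memo" (word 2).
It is linked across 3 clause boundaries (Ø → that → Ø).
It functions as the direct object of "drafted", so the gap sits immediately after word 21 ("drafted").
Base order: Every pilot who had sold every painting had admitted Ravi claimed that Chen insisted a driver had drafted a memo.

21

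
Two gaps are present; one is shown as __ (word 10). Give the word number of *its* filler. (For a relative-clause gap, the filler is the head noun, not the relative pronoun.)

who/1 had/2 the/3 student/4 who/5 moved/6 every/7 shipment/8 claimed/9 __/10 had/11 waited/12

The marked gap is the subject of "waited".
Its filler is the fronted wh-phrase "who", at word 1.
(The other dependency links word 4 to a gap after word 5.)

1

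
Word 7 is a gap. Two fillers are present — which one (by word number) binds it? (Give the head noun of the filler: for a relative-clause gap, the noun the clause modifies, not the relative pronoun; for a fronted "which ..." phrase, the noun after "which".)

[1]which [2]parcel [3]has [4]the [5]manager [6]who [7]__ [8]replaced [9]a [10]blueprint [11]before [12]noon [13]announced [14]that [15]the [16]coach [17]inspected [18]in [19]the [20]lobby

5

The marked gap is inside the relative clause, the subject of "replaced".
Its filler is the head noun "manager" (via "who"), at word 5.
(The other dependency links word 2 to a gap after word 17.)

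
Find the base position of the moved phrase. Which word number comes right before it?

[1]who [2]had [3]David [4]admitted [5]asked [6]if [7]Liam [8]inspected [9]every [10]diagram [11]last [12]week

4

The displaced element is "who" (word 1).
It is linked across 1 clause boundary (Ø).
It functions as the subject of "asked", so the gap sits immediately after word 4 ("admitted").
Base order: David had admitted who asked if Liam inspected every diagram last week.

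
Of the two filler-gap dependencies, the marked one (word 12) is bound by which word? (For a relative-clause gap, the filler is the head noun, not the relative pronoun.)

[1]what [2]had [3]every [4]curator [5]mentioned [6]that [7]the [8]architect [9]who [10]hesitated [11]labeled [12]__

The marked gap is the direct object of "labeled".
Its filler is the fronted wh-phrase "what", at word 1.
(The other dependency links word 8 to a gap after word 9.)

1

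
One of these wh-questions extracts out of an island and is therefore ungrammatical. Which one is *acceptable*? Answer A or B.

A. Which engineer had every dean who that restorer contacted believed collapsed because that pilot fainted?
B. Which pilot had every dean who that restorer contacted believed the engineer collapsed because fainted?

A

In B, the wh-phrase is extracted from inside an adjunct island (introduced by "because"), which blocks movement.
In A, the extraction path crosses only that-complement boundaries, which are transparent.
So A is grammatical.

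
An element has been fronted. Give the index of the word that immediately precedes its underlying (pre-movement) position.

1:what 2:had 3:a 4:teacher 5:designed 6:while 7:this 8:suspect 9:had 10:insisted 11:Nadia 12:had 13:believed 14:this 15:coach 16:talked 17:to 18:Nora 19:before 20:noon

5

The displaced element is "what" (word 1).
It functions as the direct object of "designed", so the gap sits immediately after word 5 ("designed").
Base order: A teacher had designed what while this suspect had insisted Nadia had believed this coach talked to Nora before noon.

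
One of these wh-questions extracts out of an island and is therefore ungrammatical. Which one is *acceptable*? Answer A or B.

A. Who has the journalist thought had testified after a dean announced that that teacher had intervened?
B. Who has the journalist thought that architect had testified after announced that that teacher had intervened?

A

In B, the wh-phrase is extracted from inside an adjunct island (introduced by "after"), which blocks movement.
In A, the extraction path crosses only that-complement boundaries, which are transparent.
So A is grammatical.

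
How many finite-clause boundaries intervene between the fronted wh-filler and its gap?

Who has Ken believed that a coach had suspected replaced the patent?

"who" is extracted from the subject of "replaced".
Boundaries crossed, outermost first: [that], [Ø] — 2 in total.

2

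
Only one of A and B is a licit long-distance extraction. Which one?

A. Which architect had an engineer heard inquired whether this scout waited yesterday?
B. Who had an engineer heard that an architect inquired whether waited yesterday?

In B, the wh-phrase is extracted from inside a wh-island (introduced by "whether"), which blocks movement.
In A, the extraction path crosses only that-complement boundaries, which are transparent.
So A is grammatical.

A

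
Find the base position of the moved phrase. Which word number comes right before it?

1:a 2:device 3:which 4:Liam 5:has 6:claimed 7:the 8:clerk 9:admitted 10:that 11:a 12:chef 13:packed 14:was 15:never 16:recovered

The displaced element is "a device" (word 2).
It is linked across 2 clause boundaries (Ø → that).
It functions as the direct object of "packed", so the gap sits immediately after word 13 ("packed").
Base order: Liam has claimed the clerk admitted that a chef packed a device.

13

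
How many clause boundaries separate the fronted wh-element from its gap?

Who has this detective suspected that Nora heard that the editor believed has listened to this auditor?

"who" is extracted from the subject of "listened".
Boundaries crossed, outermost first: [that], [that], [Ø] — 3 in total.

3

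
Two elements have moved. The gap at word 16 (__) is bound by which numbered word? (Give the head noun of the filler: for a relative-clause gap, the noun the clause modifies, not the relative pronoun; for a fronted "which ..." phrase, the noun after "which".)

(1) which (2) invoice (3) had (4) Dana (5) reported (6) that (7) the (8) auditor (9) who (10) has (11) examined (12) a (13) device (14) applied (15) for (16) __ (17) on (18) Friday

The marked gap is the object of the preposition "for" of "applied".
Its filler is the fronted wh-phrase "which invoice", at word 2.
(The other dependency links word 8 to a gap after word 9.)

2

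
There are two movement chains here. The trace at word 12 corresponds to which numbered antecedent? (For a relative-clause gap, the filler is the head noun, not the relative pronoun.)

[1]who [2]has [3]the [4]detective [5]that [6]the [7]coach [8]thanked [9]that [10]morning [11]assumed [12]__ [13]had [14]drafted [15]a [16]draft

1

The marked gap is the subject of "drafted".
Its filler is the fronted wh-phrase "who", at word 1.
(The other dependency links word 4 to a gap after word 8.)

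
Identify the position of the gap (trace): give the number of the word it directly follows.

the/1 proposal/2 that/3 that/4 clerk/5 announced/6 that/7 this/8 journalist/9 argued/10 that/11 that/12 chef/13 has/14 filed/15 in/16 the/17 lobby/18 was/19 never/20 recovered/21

The displaced element is "the proposal" (word 2).
It is linked across 2 clause boundaries (that → that).
It functions as the direct object of "filed", so the gap sits immediately after word 15 ("filed").
Base order: That clerk announced that this journalist argued that that chef has filed the proposal in the lobby.

15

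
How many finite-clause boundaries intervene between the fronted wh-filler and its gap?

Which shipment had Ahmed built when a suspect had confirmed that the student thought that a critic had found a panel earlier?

"which shipment" originates inside the matrix clause — no clause boundary is crossed.

0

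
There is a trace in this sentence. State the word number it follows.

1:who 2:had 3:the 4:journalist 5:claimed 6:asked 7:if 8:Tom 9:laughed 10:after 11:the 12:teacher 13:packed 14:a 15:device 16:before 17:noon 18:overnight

The displaced element is "who" (word 1).
It is linked across 1 clause boundary (Ø).
It functions as the subject of "asked", so the gap sits immediately after word 5 ("claimed").
Base order: The journalist had claimed that who asked if Tom laughed after the teacher packed a device before noon overnight.

5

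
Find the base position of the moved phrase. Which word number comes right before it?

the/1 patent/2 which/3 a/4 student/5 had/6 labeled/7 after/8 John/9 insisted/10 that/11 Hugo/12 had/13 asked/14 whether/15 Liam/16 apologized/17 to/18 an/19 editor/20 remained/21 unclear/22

The displaced element is "the patent" (word 2).
It functions as the direct object of "labeled", so the gap sits immediately after word 7 ("labeled").
Base order: A student had labeled the patent after John insisted that Hugo had asked whether Liam apologized to an editor.

7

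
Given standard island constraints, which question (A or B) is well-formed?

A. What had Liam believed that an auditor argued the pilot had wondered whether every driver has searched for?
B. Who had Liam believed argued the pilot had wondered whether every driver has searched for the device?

B

In A, the wh-phrase is extracted from inside a wh-island (introduced by "whether"), which blocks movement.
In B, the extraction path crosses only that-complement boundaries, which are transparent.
So B is grammatical.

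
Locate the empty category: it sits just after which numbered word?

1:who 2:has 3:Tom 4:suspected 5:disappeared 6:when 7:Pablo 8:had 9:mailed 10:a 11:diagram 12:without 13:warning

4

The displaced element is "who" (word 1).
It is linked across 1 clause boundary (Ø).
It functions as the subject of "disappeared", so the gap sits immediately after word 4 ("suspected").
Base order: Tom has suspected that who disappeared when Pablo had mailed a diagram without warning.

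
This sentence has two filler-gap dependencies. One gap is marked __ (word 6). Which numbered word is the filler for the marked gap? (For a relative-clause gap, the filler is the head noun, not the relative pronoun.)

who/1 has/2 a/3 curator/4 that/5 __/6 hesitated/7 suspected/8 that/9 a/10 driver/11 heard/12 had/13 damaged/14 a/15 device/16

The marked gap is inside the relative clause, the subject of "hesitated".
Its filler is the head noun "curator" (via "that"), at word 4.
(The other dependency links word 1 to a gap after word 12.)

4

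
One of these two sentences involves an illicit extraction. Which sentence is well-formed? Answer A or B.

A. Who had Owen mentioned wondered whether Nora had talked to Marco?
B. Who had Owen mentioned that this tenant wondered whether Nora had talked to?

A

In B, the wh-phrase is extracted from inside a wh-island (introduced by "whether"), which blocks movement.
In A, the extraction path crosses only that-complement boundaries, which are transparent.
So A is grammatical.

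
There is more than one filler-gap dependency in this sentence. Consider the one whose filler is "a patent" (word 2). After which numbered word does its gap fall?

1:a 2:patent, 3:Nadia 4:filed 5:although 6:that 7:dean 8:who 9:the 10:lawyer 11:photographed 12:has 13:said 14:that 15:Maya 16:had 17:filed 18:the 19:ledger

The displaced element is "a patent" (word 2).
It functions as the direct object of "filed", so the gap sits immediately after word 4 ("filed").
Base order: Nadia filed a patent although that dean who the lawyer photographed has said that Maya had filed the ledger.

4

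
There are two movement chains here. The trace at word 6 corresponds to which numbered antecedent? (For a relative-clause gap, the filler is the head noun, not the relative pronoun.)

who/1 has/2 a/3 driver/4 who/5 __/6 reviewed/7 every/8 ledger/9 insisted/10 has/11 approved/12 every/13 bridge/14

The marked gap is inside the relative clause, the subject of "reviewed".
Its filler is the head noun "driver" (via "who"), at word 4.
(The other dependency links word 1 to a gap after word 10.)

4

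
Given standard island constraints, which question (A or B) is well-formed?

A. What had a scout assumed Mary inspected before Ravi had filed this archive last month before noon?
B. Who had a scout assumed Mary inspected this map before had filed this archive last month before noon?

A

In B, the wh-phrase is extracted from inside an adjunct island (introduced by "before"), which blocks movement.
In A, the extraction path crosses only that-complement boundaries, which are transparent.
So A is grammatical.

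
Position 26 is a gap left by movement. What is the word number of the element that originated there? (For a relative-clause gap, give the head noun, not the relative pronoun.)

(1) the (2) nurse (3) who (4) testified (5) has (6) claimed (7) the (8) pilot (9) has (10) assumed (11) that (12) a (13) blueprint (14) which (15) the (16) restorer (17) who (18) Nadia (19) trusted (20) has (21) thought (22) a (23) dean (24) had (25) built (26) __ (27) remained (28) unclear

The gap at 26 is the object of "built", inside a relative clause.
The relative pronoun is "which" (word 14); it is bound by the head noun immediately before it.
Its filler is the head noun "blueprint", at word 13.

13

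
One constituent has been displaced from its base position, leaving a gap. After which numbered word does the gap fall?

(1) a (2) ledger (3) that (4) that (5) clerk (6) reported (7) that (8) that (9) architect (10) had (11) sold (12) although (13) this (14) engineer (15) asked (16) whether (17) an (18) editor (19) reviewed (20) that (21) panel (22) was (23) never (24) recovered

11

The displaced element is "a ledger" (word 2).
It is linked across 1 clause boundary (that).
It functions as the direct object of "sold", so the gap sits immediately after word 11 ("sold").
Base order: That clerk reported that that architect had sold a ledger although this engineer asked whether an editor reviewed that panel.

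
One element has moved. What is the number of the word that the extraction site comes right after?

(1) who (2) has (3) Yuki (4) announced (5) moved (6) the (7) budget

4

The displaced element is "who" (word 1).
It is linked across 1 clause boundary (Ø).
It functions as the subject of "moved", so the gap sits immediately after word 4 ("announced").
Base order: Yuki has announced who moved the budget.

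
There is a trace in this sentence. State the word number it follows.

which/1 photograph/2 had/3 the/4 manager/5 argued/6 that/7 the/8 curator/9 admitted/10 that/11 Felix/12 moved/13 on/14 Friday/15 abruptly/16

13

The displaced element is "which photograph" (word 2).
It is linked across 2 clause boundaries (that → that).
It functions as the direct object of "moved", so the gap sits immediately after word 13 ("moved").
Base order: The manager had argued that the curator admitted that Felix moved which photograph on Friday abruptly.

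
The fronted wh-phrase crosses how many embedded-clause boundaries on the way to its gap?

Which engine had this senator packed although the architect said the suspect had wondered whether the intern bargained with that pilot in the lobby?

"which engine" originates inside the matrix clause — no clause boundary is crossed.

0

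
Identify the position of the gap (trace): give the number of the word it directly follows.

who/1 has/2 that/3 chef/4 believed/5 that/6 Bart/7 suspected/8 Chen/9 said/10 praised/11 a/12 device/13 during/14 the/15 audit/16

The displaced element is "who" (word 1).
It is linked across 3 clause boundaries (that → Ø → Ø).
It functions as the subject of "praised", so the gap sits immediately after word 10 ("said").
Base order: That chef has believed that Bart suspected Chen said that who praised a device during the audit.

10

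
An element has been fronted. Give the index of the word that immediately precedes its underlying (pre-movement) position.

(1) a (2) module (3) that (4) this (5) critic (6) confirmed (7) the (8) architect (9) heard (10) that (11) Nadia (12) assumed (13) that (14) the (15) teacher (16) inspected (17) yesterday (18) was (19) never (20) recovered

The displaced element is "a module" (word 2).
It is linked across 3 clause boundaries (Ø → that → that).
It functions as the direct object of "inspected", so the gap sits immediately after word 16 ("inspected").
Base order: This critic confirmed the architect heard that Nadia assumed that the teacher inspected a module yesterday.

16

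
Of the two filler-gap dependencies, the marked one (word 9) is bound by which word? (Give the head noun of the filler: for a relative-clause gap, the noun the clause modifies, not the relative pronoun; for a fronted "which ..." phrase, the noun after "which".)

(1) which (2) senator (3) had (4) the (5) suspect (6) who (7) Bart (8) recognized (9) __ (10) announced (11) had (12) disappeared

5

The marked gap is inside the relative clause, the direct object of "recognized".
Its filler is the head noun "suspect" (via "who"), at word 5.
(The other dependency links word 2 to a gap after word 10.)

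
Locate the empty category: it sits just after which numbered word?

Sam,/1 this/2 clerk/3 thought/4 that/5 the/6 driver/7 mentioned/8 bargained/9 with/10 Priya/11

8

The displaced element is "Sam" (word 1).
It is linked across 2 clause boundaries (that → Ø).
It functions as the subject of "bargained", so the gap sits immediately after word 8 ("mentioned").
Base order: This clerk thought that the driver mentioned that Sam bargained with Priya.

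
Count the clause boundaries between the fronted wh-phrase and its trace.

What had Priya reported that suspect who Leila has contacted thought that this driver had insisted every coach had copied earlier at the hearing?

"what" is extracted from the object of "copied".
Boundaries crossed, outermost first: [Ø], [that], [Ø] — 3 in total.

3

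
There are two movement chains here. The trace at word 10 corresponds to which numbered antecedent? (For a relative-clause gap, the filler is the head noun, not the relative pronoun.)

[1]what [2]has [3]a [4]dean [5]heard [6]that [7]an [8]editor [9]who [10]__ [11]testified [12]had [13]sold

The marked gap is inside the relative clause, the subject of "testified".
Its filler is the head noun "editor" (via "who"), at word 8.
(The other dependency links word 1 to a gap after word 13.)

8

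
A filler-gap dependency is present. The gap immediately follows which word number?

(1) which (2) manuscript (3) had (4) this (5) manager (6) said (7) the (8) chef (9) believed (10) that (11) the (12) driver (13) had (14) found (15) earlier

14

The displaced element is "which manuscript" (word 2).
It is linked across 2 clause boundaries (Ø → that).
It functions as the direct object of "found", so the gap sits immediately after word 14 ("found").
Base order: This manager had said the chef believed that the driver had found which manuscript earlier.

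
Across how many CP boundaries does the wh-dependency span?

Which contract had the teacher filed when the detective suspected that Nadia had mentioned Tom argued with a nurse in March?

0

"which contract" originates inside the matrix clause — no clause boundary is crossed.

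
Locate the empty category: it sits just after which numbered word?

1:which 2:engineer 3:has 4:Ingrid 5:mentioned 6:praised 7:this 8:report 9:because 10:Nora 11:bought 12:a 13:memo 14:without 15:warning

The displaced element is "which engineer" (word 2).
It is linked across 1 clause boundary (Ø).
It functions as the subject of "praised", so the gap sits immediately after word 5 ("mentioned").
Base order: Ingrid has mentioned that which engineer praised this report because Nora bought a memo without warning.

5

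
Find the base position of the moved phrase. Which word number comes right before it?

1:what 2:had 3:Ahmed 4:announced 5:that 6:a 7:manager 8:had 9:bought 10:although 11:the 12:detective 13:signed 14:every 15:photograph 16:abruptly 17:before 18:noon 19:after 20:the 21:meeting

The displaced element is "what" (word 1).
It is linked across 1 clause boundary (that).
It functions as the direct object of "bought", so the gap sits immediately after word 9 ("bought").
Base order: Ahmed had announced that a manager had bought what although the detective signed every photograph abruptly before noon after the meeting.

9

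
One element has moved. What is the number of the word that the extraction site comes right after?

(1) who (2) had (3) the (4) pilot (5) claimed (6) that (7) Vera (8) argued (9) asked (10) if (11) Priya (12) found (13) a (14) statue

The displaced element is "who" (word 1).
It is linked across 2 clause boundaries (that → Ø).
It functions as the subject of "asked", so the gap sits immediately after word 8 ("argued").
Base order: The pilot had claimed that Vera argued who asked if Priya found a statue.

8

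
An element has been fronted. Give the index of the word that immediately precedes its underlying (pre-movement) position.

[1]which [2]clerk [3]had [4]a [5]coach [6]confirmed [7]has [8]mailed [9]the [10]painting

6

The displaced element is "which clerk" (word 2).
It is linked across 1 clause boundary (Ø).
It functions as the subject of "mailed", so the gap sits immediately after word 6 ("confirmed").
Base order: A coach had confirmed that which clerk has mailed the painting.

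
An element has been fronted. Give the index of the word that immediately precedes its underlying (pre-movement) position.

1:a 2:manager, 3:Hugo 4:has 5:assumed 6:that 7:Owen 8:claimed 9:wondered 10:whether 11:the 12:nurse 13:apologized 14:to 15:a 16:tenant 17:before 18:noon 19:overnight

8

The displaced element is "a manager" (word 2).
It is linked across 2 clause boundaries (that → Ø).
It functions as the subject of "wondered", so the gap sits immediately after word 8 ("claimed").
Base order: Hugo has assumed that Owen claimed that a manager wondered whether the nurse apologized to a tenant before noon overnight.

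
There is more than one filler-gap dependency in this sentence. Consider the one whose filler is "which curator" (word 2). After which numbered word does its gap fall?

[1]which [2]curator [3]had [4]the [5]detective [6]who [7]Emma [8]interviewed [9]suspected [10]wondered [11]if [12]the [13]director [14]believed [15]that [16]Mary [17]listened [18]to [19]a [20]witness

The displaced element is "which curator" (word 2).
It is linked across 1 clause boundary (Ø).
It functions as the subject of "wondered", so the gap sits immediately after word 9 ("suspected").
Base order: The detective who Emma interviewed had suspected that which curator wondered if the director believed that Mary listened to a witness.

9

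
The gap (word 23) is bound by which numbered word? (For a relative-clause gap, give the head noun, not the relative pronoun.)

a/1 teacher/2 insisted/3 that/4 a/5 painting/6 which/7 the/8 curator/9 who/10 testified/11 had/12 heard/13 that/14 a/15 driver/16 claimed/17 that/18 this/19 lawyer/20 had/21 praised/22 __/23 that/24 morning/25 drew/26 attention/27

The gap at 23 is the object of "praised", inside a relative clause.
The relative pronoun is "which" (word 7); it is bound by the head noun immediately before it.
Its filler is the head noun "painting", at word 6.

6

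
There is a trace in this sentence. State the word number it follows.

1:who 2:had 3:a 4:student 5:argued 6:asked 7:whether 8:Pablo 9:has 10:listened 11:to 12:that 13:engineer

The displaced element is "who" (word 1).
It is linked across 1 clause boundary (Ø).
It functions as the subject of "asked", so the gap sits immediately after word 5 ("argued").
Base order: A student had argued that who asked whether Pablo has listened to that engineer.

5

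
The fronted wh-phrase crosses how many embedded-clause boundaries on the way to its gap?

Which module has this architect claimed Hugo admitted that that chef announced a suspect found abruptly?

3

"which module" is extracted from the object of "found".
Boundaries crossed, outermost first: [Ø], [that], [Ø] — 3 in total.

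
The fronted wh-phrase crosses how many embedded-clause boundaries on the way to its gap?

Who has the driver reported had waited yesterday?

"who" is extracted from the subject of "waited".
Boundaries crossed, outermost first: [Ø] — 1 in total.

1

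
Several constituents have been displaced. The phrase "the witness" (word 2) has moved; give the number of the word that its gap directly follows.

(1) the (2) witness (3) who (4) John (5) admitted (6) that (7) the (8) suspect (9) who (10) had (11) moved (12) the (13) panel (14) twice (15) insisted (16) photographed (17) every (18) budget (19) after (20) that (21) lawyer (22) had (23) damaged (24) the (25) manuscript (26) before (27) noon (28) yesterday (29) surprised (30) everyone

The displaced element is "the witness" (word 2).
It is linked across 2 clause boundaries (that → Ø).
It functions as the subject of "photographed", so the gap sits immediately after word 15 ("insisted").
Base order: John admitted that the suspect who had moved the panel twice insisted that the witness photographed every budget after that lawyer had damaged the manuscript before noon yesterday.

15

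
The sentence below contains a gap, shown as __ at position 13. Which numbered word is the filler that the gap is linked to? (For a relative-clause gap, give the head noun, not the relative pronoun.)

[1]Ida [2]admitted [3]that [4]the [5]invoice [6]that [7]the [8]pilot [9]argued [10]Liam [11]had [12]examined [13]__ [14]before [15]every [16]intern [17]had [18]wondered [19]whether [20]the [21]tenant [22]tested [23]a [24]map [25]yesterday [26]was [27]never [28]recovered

The gap at 13 is the object of "examined", inside a relative clause.
The relative pronoun is "that" (word 6); it is bound by the head noun immediately before it.
Its filler is the head noun "invoice", at word 5.

5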